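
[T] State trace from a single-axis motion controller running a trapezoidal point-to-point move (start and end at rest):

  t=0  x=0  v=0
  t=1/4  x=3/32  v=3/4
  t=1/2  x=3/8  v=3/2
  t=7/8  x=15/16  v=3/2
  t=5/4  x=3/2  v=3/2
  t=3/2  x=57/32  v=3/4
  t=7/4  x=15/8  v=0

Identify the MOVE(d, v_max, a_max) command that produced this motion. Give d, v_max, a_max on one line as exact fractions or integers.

final state: t=7/4, x=15/8, v=0 → d = 15/8
a_max = (3/4−0)/(1/4−0) = 3
max v = 3/2 over t∈[1/2,5/4] → v_max = 3/2
check: 3/2·(1/2+3/4) = 15/8 ✓

d=15/8 v_max=3/2 a_max=3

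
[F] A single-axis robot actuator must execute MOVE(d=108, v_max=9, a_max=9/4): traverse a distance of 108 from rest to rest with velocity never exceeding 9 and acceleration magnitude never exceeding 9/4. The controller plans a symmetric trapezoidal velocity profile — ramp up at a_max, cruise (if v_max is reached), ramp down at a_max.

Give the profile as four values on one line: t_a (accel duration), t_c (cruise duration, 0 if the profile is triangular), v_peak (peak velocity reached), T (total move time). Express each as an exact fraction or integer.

(v_max)²/a_max = 9²/(9/4) = 36
108 ≥ 36 ⇒ cruise phase
t_a = 9/(9/4) = 4; v_peak = 9
d_cruise = 108 − 36 = 72; t_c = 72/9 = 8
T = 2·4 + 8 = 16

t_a=4 t_c=8 v_peak=9 T=16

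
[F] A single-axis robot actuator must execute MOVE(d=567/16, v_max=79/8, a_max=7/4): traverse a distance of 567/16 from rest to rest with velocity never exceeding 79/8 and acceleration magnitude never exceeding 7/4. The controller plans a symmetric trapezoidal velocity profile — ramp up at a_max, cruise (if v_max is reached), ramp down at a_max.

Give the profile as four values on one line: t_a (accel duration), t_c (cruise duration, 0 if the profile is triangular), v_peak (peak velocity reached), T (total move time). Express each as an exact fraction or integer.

vₘ²/aₘ = (79/8)²/(7/4) = 6241/112
567/16 < 6241/112 so t_c = 0
v_peak = √(567/16·7/4) = √(3969/64) = 63/8
t_a = (63/8)/(7/4) = 9/2; t_c = 0
T = 2·9/2 = 9

t_a=9/2 t_c=0 v_peak=63/8 T=9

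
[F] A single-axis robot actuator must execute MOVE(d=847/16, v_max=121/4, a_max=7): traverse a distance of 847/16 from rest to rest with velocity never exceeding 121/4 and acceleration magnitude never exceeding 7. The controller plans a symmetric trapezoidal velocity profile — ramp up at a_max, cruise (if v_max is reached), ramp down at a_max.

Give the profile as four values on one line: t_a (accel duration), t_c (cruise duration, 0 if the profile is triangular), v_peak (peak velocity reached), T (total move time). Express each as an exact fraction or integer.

vₘ²/aₘ = (121/4)²/7 = 14641/112
847/16 < 14641/112 ⇒ no cruise
v_peak = √(847/16·7) = √(5929/16) = 77/4
t_a = (77/4)/7 = 11/4; t_c = 0
T = 2·11/4 = 11/2

t_a=11/4 t_c=0 v_peak=77/4 T=11/2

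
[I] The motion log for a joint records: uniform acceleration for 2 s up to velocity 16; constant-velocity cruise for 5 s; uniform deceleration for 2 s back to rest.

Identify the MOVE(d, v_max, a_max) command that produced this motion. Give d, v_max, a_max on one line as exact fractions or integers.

d=112 v_max=16 a_max=8

a_max = 16/2 = 8
d_a = ½·16·2 = 16; d_c = 16·5 = 80
d = 2·16 + 80 = 112
t_c = 5 > 0 so v_max = 16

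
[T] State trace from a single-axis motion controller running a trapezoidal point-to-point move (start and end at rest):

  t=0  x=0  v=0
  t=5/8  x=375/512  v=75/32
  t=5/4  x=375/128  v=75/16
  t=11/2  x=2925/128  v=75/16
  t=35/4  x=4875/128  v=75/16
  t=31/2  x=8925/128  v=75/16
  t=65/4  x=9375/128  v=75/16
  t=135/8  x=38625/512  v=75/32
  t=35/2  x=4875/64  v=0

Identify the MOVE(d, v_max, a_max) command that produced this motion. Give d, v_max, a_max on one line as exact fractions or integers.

d=4875/64 v_max=75/16 a_max=15/4

final state: t=35/2, x=4875/64, v=0 → d = 4875/64
a_max = (75/32−0)/(5/8−0) = 15/4
max v = 75/16 over t∈[5/4,65/4] → v_max = 75/16
check: 75/16·(5/4+15) = 4875/64 ✓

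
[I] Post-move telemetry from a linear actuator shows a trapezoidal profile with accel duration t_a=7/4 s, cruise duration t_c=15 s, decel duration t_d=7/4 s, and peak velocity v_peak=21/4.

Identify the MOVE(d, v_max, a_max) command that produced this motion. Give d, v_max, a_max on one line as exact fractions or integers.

a_max = (21/4)/(7/4) = 3
d_a = ½·21/4·7/4 = 147/32; d_c = 21/4·15 = 315/4
d = 2·147/32 + 315/4 = 1407/16
t_c = 15 > 0 so v_max = 21/4

d=1407/16 v_max=21/4 a_max=3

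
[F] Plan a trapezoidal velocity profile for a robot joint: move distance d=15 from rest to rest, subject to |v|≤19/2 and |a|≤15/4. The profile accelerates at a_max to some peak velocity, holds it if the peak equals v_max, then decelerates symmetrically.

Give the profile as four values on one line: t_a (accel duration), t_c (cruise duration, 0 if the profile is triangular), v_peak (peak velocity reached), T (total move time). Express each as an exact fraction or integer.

(v_max)²/a_max = (19/2)²/(15/4) = 361/15
15 < 361/15 so t_c = 0
v_peak = √(15·15/4) = √(225/4) = 15/2
t_a = (15/2)/(15/4) = 2; t_c = 0
T = 2·2 = 4

t_a=2 t_c=0 v_peak=15/2 T=4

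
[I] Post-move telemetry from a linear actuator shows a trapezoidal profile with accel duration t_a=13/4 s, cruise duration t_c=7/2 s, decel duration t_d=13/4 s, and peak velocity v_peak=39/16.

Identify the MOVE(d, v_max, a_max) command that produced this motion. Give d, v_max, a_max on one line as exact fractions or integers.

d=1053/64 v_max=39/16 a_max=3/4

a_max = (39/16)/(13/4) = 3/4
d_a = ½·39/16·13/4 = 507/128; d_c = 39/16·7/2 = 273/32
d = 2·507/128 + 273/32 = 1053/64
t_c = 7/2 > 0 → v_max = v_peak = 39/16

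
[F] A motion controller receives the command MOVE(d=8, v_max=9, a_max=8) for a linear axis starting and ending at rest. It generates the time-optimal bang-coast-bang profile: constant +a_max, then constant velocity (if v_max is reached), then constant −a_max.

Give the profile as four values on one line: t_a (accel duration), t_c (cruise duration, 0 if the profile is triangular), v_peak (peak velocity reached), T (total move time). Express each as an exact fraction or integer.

v_max²/a_max = 9²/8 = 81/8
8 < 81/8 → triangular
v_peak = √(8·8) = √64 = 8
t_a = 8/8 = 1; t_c = 0
T = 2·1 = 2

t_a=1 t_c=0 v_peak=8 T=2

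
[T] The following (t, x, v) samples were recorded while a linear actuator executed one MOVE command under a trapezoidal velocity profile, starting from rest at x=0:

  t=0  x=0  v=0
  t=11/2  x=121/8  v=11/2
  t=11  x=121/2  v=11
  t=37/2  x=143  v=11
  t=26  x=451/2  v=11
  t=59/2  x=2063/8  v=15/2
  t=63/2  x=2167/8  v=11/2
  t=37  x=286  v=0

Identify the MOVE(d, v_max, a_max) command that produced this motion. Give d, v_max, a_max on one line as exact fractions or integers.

final state: t=37, x=286, v=0 → d = 286
a_max = (11/2−0)/(11/2−0) = 1
max v = 11 over t∈[11,26] → v_max = 11
check: 11·(11+15) = 286 ✓

d=286 v_max=11 a_max=1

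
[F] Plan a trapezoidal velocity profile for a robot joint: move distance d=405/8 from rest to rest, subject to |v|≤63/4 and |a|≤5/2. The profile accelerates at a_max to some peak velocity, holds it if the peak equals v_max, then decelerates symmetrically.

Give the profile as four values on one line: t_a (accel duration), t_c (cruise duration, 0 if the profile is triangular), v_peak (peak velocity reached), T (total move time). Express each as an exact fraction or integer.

v_max²/a_max = (63/4)²/(5/2) = 3969/40
405/8 < 3969/40 → triangular
v_peak = √(405/8·5/2) = √(2025/16) = 45/4
t_a = (45/4)/(5/2) = 9/2; t_c = 0
T = 2·9/2 = 9

t_a=9/2 t_c=0 v_peak=45/4 T=9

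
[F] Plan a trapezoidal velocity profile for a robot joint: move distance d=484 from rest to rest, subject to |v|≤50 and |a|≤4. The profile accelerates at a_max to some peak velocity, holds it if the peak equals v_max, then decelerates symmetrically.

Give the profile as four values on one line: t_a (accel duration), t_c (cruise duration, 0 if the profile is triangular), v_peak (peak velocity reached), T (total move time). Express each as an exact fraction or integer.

v_max²/a_max = 50²/4 = 625
484 < 625 ⇒ no cruise
v_peak = √(484·4) = √1936 = 44
t_a = 44/4 = 11; t_c = 0
T = 2·11 = 22

t_a=11 t_c=0 v_peak=44 T=22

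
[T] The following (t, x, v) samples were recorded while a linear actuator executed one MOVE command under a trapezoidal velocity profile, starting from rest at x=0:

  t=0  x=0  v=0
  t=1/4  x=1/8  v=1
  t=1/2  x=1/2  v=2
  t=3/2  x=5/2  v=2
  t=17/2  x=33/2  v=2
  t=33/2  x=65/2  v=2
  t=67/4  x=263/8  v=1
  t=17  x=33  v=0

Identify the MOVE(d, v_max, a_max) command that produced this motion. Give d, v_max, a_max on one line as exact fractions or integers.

final state: t=17, x=33, v=0 → d = 33
a_max = (1−0)/(1/4−0) = 4
max v = 2 over t∈[1/2,33/2] → v_max = 2
check: 2·(1/2+16) = 33 ✓

d=33 v_max=2 a_max=4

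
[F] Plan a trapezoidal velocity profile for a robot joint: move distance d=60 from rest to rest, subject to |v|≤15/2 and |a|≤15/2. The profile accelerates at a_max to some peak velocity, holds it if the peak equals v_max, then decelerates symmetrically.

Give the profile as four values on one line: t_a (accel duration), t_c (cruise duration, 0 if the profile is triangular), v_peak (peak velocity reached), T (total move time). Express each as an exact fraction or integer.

v_max²/a_max = (15/2)²/(15/2) = 15/2
60 ≥ 15/2 so v_max reached
t_a = (15/2)/(15/2) = 1; v_peak = 15/2
d_cruise = 60 − 15/2 = 105/2; t_c = (105/2)/(15/2) = 7
T = 2·1 + 7 = 9

t_a=1 t_c=7 v_peak=15/2 T=9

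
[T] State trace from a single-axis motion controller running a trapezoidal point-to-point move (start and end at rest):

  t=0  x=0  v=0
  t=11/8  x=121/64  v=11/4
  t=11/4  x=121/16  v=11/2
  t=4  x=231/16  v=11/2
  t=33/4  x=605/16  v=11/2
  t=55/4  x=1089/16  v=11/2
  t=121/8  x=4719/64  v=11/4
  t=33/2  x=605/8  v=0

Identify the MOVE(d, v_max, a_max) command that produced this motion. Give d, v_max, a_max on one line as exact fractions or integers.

final state: t=33/2, x=605/8, v=0 → d = 605/8
a_max = (11/4−0)/(11/8−0) = 2
max v = 11/2 over t∈[11/4,55/4] → v_max = 11/2
check: 11/2·(11/4+11) = 605/8 ✓

d=605/8 v_max=11/2 a_max=2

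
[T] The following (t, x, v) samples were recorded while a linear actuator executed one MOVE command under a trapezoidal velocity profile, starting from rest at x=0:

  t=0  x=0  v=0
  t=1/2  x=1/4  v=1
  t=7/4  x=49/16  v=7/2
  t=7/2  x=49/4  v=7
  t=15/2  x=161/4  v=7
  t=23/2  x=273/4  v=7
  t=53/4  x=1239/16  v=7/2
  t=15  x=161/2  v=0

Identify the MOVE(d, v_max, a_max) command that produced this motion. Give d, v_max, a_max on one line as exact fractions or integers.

d=161/2 v_max=7 a_max=2

final state: t=15, x=161/2, v=0 → d = 161/2
a_max = (1−0)/(1/2−0) = 2
max v = 7 over t∈[7/2,23/2] → v_max = 7
check: 7·(7/2+8) = 161/2 ✓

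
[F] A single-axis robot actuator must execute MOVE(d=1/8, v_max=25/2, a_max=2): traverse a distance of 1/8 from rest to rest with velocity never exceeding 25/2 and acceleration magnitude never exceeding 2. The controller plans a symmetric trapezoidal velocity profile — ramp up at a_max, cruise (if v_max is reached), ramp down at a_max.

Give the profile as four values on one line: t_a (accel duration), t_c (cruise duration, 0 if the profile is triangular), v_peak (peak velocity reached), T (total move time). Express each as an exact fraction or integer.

t_a=1/4 t_c=0 v_peak=1/2 T=1/2

v_max²/a_max = (25/2)²/2 = 625/8
1/8 < 625/8 so t_c = 0
v_peak = √(1/8·2) = √(1/4) = 1/2
t_a = (1/2)/2 = 1/4; t_c = 0
T = 2·1/4 = 1/2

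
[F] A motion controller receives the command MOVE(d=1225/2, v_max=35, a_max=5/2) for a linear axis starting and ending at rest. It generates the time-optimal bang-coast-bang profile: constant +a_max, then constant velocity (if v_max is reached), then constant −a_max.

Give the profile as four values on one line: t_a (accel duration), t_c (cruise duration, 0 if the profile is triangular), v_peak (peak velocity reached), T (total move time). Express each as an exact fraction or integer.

vₘ²/aₘ = 35²/(5/2) = 490
1225/2 ≥ 490 ⇒ cruise phase
t_a = 35/(5/2) = 14; v_peak = 35
d_cruise = 1225/2 − 490 = 245/2; t_c = (245/2)/35 = 7/2
T = 2·14 + 7/2 = 63/2

t_a=14 t_c=7/2 v_peak=35 T=63/2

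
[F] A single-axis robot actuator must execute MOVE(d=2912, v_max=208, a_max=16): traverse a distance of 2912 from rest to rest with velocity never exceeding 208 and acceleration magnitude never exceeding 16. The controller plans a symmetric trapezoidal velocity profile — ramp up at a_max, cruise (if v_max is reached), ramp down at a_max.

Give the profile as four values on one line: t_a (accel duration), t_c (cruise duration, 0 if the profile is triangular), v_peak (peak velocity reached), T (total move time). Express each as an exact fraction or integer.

vₘ²/aₘ = 208²/16 = 2704
2912 ≥ 2704 → trapezoidal
t_a = 208/16 = 13; v_peak = 208
d_cruise = 2912 − 2704 = 208; t_c = 208/208 = 1
T = 2·13 + 1 = 27

t_a=13 t_c=1 v_peak=208 T=27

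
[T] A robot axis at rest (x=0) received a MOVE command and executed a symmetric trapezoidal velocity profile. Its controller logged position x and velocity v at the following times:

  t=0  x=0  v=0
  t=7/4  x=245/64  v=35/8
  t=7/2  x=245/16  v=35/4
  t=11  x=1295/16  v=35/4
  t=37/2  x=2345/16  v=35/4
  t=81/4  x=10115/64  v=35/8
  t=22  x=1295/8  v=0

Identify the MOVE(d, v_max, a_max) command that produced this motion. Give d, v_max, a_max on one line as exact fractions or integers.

d=1295/8 v_max=35/4 a_max=5/2

final state: t=22, x=1295/8, v=0 → d = 1295/8
a_max = (35/8−0)/(7/4−0) = 5/2
max v = 35/4 over t∈[7/2,37/2] → v_max = 35/4
check: 35/4·(7/2+15) = 1295/8 ✓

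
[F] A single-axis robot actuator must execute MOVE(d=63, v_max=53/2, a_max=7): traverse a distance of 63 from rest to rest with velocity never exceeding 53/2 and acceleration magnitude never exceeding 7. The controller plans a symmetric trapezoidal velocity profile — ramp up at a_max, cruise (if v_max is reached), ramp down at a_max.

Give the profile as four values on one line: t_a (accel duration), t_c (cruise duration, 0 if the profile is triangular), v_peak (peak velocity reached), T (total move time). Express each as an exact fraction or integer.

t_a=3 t_c=0 v_peak=21 T=6

(v_max)²/a_max = (53/2)²/7 = 2809/28
63 < 2809/28 → triangular
v_peak = √(63·7) = √441 = 21
t_a = 21/7 = 3; t_c = 0
T = 2·3 = 6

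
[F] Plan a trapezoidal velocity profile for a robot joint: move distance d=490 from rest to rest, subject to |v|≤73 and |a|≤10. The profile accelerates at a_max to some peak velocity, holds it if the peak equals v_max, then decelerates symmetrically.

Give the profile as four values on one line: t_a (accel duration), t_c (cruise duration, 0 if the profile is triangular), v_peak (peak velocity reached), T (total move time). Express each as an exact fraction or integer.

v_max²/a_max = 73²/10 = 5329/10
490 < 5329/10 so t_c = 0
v_peak = √(490·10) = √4900 = 70
t_a = 70/10 = 7; t_c = 0
T = 2·7 = 14

t_a=7 t_c=0 v_peak=70 T=14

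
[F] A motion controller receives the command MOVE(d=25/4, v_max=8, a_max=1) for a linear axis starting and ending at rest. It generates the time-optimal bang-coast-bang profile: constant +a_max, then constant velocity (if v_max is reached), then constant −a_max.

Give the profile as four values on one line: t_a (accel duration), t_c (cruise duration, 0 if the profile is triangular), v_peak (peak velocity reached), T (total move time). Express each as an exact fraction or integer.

t_a=5/2 t_c=0 v_peak=5/2 T=5

v_max²/a_max = 8²/1 = 64
25/4 < 64 ⇒ no cruise
v_peak = √(25/4·1) = √(25/4) = 5/2
t_a = (5/2)/1 = 5/2; t_c = 0
T = 2·5/2 = 5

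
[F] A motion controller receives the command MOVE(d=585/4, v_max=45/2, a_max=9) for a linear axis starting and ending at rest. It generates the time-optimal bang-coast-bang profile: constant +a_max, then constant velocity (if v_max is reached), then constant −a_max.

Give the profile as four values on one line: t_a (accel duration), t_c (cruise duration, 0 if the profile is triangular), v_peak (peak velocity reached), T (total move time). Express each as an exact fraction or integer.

(v_max)²/a_max = (45/2)²/9 = 225/4
585/4 ≥ 225/4 ⇒ cruise phase
t_a = (45/2)/9 = 5/2; v_peak = 45/2
d_cruise = 585/4 − 225/4 = 90; t_c = 90/(45/2) = 4
T = 2·5/2 + 4 = 9

t_a=5/2 t_c=4 v_peak=45/2 T=9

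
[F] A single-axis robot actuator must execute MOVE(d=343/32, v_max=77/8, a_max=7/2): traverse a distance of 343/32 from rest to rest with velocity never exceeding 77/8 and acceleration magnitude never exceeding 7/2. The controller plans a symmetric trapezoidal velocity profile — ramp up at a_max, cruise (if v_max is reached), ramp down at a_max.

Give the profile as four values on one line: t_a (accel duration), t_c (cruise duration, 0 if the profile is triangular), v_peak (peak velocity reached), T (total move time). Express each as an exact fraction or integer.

vₘ²/aₘ = (77/8)²/(7/2) = 847/32
343/32 < 847/32 so t_c = 0
v_peak = √(343/32·7/2) = √(2401/64) = 49/8
t_a = (49/8)/(7/2) = 7/4; t_c = 0
T = 2·7/4 = 7/2

t_a=7/4 t_c=0 v_peak=49/8 T=7/2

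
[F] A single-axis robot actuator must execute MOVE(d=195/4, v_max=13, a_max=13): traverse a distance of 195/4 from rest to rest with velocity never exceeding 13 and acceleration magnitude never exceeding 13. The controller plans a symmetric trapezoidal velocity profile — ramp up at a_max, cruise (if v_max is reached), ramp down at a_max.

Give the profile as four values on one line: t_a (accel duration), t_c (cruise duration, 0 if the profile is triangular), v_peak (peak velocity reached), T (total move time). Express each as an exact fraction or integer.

v_max²/a_max = 13²/13 = 13
195/4 ≥ 13 → trapezoidal
t_a = 13/13 = 1; v_peak = 13
d_cruise = 195/4 − 13 = 143/4; t_c = (143/4)/13 = 11/4
T = 2·1 + 11/4 = 19/4

t_a=1 t_c=11/4 v_peak=13 T=19/4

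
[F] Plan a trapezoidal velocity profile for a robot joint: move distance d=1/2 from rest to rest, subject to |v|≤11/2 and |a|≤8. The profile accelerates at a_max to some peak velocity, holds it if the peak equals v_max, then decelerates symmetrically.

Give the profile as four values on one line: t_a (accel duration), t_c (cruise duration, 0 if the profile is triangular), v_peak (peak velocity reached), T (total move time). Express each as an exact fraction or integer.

t_a=1/4 t_c=0 v_peak=2 T=1/2

(v_max)²/a_max = (11/2)²/8 = 121/32
1/2 < 121/32 so t_c = 0
v_peak = √(1/2·8) = √4 = 2
t_a = 2/8 = 1/4; t_c = 0
T = 2·1/4 = 1/2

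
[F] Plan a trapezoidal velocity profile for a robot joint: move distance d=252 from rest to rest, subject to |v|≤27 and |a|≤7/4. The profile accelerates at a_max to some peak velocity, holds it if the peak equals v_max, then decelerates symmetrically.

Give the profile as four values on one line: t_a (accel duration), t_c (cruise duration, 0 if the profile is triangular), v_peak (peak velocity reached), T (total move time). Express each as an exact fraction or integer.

v_max²/a_max = 27²/(7/4) = 2916/7
252 < 2916/7 ⇒ no cruise
v_peak = √(252·7/4) = √441 = 21
t_a = 21/(7/4) = 12; t_c = 0
T = 2·12 = 24

t_a=12 t_c=0 v_peak=21 T=24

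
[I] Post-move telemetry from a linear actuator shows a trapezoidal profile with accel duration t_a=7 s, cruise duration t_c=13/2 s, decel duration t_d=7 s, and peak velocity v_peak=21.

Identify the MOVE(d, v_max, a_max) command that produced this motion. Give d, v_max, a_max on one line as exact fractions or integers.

d=567/2 v_max=21 a_max=3

a_max = 21/7 = 3
d_a = ½·21·7 = 147/2; d_c = 21·13/2 = 273/2
d = 2·147/2 + 273/2 = 567/2
t_c = 13/2 > 0 → v_max = v_peak = 21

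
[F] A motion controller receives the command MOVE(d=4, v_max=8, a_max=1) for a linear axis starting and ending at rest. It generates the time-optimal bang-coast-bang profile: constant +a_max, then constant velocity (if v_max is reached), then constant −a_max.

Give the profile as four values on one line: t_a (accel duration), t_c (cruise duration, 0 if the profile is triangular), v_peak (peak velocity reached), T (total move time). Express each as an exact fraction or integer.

t_a=2 t_c=0 v_peak=2 T=4

v_max²/a_max = 8²/1 = 64
4 < 64 → triangular
v_peak = √(4·1) = √4 = 2
t_a = 2/1 = 2; t_c = 0
T = 2·2 = 4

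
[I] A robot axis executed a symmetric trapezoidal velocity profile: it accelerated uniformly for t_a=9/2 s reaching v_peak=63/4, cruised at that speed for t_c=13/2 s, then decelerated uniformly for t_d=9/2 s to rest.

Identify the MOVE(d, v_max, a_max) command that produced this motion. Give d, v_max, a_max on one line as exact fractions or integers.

d=693/4 v_max=63/4 a_max=7/2

a_max = (63/4)/(9/2) = 7/2
d_a = ½·63/4·9/2 = 567/16; d_c = 63/4·13/2 = 819/8
d = 2·567/16 + 819/8 = 693/4
t_c = 13/2 > 0 → v_max = v_peak = 63/4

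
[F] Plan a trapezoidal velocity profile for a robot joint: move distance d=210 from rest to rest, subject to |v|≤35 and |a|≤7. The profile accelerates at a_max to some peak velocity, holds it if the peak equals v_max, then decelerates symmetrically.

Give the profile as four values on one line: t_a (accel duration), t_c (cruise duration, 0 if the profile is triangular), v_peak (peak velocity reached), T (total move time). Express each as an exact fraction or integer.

t_a=5 t_c=1 v_peak=35 T=11

vₘ²/aₘ = 35²/7 = 175
210 ≥ 175 → trapezoidal
t_a = 35/7 = 5; v_peak = 35
d_cruise = 210 − 175 = 35; t_c = 35/35 = 1
T = 2·5 + 1 = 11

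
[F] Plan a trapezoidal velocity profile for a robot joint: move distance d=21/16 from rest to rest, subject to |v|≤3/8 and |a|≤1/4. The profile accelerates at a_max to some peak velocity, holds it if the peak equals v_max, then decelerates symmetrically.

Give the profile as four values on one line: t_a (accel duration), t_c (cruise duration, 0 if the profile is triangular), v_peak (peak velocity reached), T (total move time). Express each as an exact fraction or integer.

t_a=3/2 t_c=2 v_peak=3/8 T=5

(v_max)²/a_max = (3/8)²/(1/4) = 9/16
21/16 ≥ 9/16 so v_max reached
t_a = (3/8)/(1/4) = 3/2; v_peak = 3/8
d_cruise = 21/16 − 9/16 = 3/4; t_c = (3/4)/(3/8) = 2
T = 2·3/2 + 2 = 5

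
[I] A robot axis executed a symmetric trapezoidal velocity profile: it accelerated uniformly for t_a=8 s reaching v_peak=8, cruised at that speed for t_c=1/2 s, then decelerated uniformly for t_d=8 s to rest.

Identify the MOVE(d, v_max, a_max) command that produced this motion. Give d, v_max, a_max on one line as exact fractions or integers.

a_max = 8/8 = 1
d_a = ½·8·8 = 32; d_c = 8·1/2 = 4
d = 2·32 + 4 = 68
t_c = 1/2 > 0 ⇒ limit active, v_max = 8

d=68 v_max=8 a_max=1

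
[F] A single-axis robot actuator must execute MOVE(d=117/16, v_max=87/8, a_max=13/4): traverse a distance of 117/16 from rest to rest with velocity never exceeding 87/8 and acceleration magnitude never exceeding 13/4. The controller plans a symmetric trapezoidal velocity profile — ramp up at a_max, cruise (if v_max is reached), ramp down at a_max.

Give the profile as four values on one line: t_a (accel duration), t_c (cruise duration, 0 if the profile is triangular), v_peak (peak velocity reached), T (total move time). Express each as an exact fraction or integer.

t_a=3/2 t_c=0 v_peak=39/8 T=3

vₘ²/aₘ = (87/8)²/(13/4) = 7569/208
117/16 < 7569/208 → triangular
v_peak = √(117/16·13/4) = √(1521/64) = 39/8
t_a = (39/8)/(13/4) = 3/2; t_c = 0
T = 2·3/2 = 3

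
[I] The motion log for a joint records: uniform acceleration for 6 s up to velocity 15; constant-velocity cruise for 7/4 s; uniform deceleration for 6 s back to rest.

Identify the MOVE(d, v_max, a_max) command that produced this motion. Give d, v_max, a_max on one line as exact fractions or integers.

d=465/4 v_max=15 a_max=5/2

a_max = 15/6 = 5/2
d_a = ½·15·6 = 45; d_c = 15·7/4 = 105/4
d = 2·45 + 105/4 = 465/4
t_c = 7/4 > 0 ⇒ limit active, v_max = 15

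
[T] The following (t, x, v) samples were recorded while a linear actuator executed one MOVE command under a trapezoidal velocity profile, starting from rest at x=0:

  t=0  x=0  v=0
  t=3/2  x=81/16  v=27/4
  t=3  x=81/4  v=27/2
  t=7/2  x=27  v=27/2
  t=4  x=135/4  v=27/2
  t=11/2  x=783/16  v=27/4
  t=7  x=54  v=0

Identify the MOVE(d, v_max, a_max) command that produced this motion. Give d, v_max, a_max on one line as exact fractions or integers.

d=54 v_max=27/2 a_max=9/2

final state: t=7, x=54, v=0 → d = 54
a_max = (27/4−0)/(3/2−0) = 9/2
max v = 27/2 over t∈[3,4] → v_max = 27/2
check: 27/2·(3+1) = 54 ✓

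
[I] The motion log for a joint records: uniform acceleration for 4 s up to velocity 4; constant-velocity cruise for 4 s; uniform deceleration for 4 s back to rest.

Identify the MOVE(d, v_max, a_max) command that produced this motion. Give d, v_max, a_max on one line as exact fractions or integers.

a_max = 4/4 = 1
d_a = ½·4·4 = 8; d_c = 4·4 = 16
d = 2·8 + 16 = 32
t_c = 4 > 0 ⇒ limit active, v_max = 4

d=32 v_max=4 a_max=1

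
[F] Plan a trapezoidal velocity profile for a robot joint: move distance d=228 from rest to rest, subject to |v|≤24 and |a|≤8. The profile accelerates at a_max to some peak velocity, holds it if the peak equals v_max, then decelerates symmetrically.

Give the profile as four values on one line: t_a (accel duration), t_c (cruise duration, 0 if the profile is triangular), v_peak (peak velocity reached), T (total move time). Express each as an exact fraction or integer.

vₘ²/aₘ = 24²/8 = 72
228 ≥ 72 so v_max reached
t_a = 24/8 = 3; v_peak = 24
d_cruise = 228 − 72 = 156; t_c = 156/24 = 13/2
T = 2·3 + 13/2 = 25/2

t_a=3 t_c=13/2 v_peak=24 T=25/2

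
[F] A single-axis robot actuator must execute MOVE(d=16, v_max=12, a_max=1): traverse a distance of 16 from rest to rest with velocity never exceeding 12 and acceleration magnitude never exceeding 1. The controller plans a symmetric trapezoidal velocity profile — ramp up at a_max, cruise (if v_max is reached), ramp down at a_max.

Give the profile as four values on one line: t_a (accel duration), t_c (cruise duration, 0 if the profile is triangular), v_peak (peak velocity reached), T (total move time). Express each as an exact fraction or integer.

t_a=4 t_c=0 v_peak=4 T=8

(v_max)²/a_max = 12²/1 = 144
16 < 144 so t_c = 0
v_peak = √(16·1) = √16 = 4
t_a = 4/1 = 4; t_c = 0
T = 2·4 = 8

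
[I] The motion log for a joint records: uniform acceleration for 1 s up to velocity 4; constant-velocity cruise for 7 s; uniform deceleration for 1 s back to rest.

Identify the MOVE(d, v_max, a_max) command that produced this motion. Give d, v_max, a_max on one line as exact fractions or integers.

a_max = 4/1 = 4
d_a = ½·4·1 = 2; d_c = 4·7 = 28
d = 2·2 + 28 = 32
t_c = 7 > 0 → v_max = v_peak = 4

d=32 v_max=4 a_max=4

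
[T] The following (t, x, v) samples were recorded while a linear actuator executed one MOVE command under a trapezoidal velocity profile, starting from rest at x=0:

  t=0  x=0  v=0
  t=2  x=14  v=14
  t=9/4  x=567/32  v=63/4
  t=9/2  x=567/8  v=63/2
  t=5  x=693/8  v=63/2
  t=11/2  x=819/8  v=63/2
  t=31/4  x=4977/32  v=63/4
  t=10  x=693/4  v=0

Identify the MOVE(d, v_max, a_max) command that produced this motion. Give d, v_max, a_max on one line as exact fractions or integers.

final state: t=10, x=693/4, v=0 → d = 693/4
a_max = (14−0)/(2−0) = 7
max v = 63/2 over t∈[9/2,11/2] → v_max = 63/2
check: 63/2·(9/2+1) = 693/4 ✓

d=693/4 v_max=63/2 a_max=7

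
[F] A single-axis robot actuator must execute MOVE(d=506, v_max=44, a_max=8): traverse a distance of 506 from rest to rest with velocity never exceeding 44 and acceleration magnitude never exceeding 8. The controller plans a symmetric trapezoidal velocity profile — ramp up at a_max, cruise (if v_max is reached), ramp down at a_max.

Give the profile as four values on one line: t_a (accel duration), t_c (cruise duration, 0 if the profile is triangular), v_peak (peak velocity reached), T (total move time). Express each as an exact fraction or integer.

vₘ²/aₘ = 44²/8 = 242
506 ≥ 242 ⇒ cruise phase
t_a = 44/8 = 11/2; v_peak = 44
d_cruise = 506 − 242 = 264; t_c = 264/44 = 6
T = 2·11/2 + 6 = 17

t_a=11/2 t_c=6 v_peak=44 T=17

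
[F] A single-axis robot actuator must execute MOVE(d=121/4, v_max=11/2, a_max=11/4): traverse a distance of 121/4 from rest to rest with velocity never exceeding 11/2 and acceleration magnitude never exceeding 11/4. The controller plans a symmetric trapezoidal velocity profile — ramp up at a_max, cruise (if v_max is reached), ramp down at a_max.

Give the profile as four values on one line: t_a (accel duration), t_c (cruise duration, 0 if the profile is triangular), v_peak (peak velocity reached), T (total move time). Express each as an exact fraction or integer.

(v_max)²/a_max = (11/2)²/(11/4) = 11
121/4 ≥ 11 so v_max reached
t_a = (11/2)/(11/4) = 2; v_peak = 11/2
d_cruise = 121/4 − 11 = 77/4; t_c = (77/4)/(11/2) = 7/2
T = 2·2 + 7/2 = 15/2

t_a=2 t_c=7/2 v_peak=11/2 T=15/2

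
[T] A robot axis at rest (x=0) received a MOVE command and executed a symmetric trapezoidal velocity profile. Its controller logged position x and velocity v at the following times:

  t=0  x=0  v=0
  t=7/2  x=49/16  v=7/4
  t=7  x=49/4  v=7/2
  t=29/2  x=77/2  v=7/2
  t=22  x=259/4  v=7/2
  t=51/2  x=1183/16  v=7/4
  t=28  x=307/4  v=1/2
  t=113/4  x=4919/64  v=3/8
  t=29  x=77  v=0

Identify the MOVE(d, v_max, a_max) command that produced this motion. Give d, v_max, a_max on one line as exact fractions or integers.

final state: t=29, x=77, v=0 → d = 77
a_max = (7/4−0)/(7/2−0) = 1/2
max v = 7/2 over t∈[7,22] → v_max = 7/2
check: 7/2·(7+15) = 77 ✓

d=77 v_max=7/2 a_max=1/2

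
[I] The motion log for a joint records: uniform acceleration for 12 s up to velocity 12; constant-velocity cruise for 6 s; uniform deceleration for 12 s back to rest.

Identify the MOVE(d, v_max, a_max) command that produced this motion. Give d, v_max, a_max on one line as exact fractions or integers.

a_max = 12/12 = 1
d_a = ½·12·12 = 72; d_c = 12·6 = 72
d = 2·72 + 72 = 216
t_c = 6 > 0 so v_max = 12

d=216 v_max=12 a_max=1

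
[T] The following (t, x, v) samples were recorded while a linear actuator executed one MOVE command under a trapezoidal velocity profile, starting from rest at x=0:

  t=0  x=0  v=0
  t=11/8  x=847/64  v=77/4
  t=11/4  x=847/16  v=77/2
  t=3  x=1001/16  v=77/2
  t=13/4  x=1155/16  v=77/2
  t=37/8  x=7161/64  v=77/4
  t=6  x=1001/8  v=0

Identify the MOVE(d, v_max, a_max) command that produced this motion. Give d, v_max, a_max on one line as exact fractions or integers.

final state: t=6, x=1001/8, v=0 → d = 1001/8
a_max = (77/4−0)/(11/8−0) = 14
max v = 77/2 over t∈[11/4,13/4] → v_max = 77/2
check: 77/2·(11/4+1/2) = 1001/8 ✓

d=1001/8 v_max=77/2 a_max=14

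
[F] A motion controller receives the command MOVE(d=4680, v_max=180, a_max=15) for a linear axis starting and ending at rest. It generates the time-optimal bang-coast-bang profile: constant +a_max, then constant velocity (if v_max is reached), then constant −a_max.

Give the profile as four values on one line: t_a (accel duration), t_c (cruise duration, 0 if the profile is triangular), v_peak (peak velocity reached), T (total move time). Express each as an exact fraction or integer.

(v_max)²/a_max = 180²/15 = 2160
4680 ≥ 2160 → trapezoidal
t_a = 180/15 = 12; v_peak = 180
d_cruise = 4680 − 2160 = 2520; t_c = 2520/180 = 14
T = 2·12 + 14 = 38

t_a=12 t_c=14 v_peak=180 T=38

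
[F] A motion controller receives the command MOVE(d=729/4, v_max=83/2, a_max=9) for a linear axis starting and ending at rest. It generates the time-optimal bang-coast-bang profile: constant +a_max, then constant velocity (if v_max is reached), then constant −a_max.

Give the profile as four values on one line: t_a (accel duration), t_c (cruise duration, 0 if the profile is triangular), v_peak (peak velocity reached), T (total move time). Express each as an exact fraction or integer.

v_max²/a_max = (83/2)²/9 = 6889/36
729/4 < 6889/36 ⇒ no cruise
v_peak = √(729/4·9) = √(6561/4) = 81/2
t_a = (81/2)/9 = 9/2; t_c = 0
T = 2·9/2 = 9

t_a=9/2 t_c=0 v_peak=81/2 T=9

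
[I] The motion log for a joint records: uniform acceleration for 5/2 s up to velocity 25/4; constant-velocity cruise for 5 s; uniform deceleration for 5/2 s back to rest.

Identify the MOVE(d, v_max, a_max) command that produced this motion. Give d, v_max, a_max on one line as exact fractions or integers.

a_max = (25/4)/(5/2) = 5/2
d_a = ½·25/4·5/2 = 125/16; d_c = 25/4·5 = 125/4
d = 2·125/16 + 125/4 = 375/8
t_c = 5 > 0 ⇒ limit active, v_max = 25/4

d=375/8 v_max=25/4 a_max=5/2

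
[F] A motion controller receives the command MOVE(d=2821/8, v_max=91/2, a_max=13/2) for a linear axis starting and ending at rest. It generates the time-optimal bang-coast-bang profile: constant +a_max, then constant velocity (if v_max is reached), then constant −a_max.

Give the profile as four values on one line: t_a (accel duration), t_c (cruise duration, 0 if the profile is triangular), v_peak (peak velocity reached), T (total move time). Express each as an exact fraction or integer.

t_a=7 t_c=3/4 v_peak=91/2 T=59/4

(v_max)²/a_max = (91/2)²/(13/2) = 637/2
2821/8 ≥ 637/2 so v_max reached
t_a = (91/2)/(13/2) = 7; v_peak = 91/2
d_cruise = 2821/8 − 637/2 = 273/8; t_c = (273/8)/(91/2) = 3/4
T = 2·7 + 3/4 = 59/4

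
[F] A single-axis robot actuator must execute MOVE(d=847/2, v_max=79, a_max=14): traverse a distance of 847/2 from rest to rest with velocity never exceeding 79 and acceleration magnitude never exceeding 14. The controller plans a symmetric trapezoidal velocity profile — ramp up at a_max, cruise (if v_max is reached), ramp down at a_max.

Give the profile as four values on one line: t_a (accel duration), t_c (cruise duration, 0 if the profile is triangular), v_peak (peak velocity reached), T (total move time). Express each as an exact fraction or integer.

t_a=11/2 t_c=0 v_peak=77 T=11

(v_max)²/a_max = 79²/14 = 6241/14
847/2 < 6241/14 ⇒ no cruise
v_peak = √(847/2·14) = √5929 = 77
t_a = 77/14 = 11/2; t_c = 0
T = 2·11/2 = 11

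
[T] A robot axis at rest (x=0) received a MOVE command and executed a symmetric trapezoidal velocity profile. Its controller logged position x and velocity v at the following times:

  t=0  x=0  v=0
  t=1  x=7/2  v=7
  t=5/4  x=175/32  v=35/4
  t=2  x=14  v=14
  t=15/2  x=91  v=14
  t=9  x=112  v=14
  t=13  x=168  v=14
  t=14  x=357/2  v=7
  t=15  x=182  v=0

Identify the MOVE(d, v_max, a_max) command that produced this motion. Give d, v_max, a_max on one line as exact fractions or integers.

final state: t=15, x=182, v=0 → d = 182
a_max = (7−0)/(1−0) = 7
max v = 14 over t∈[2,13] → v_max = 14
check: 14·(2+11) = 182 ✓

d=182 v_max=14 a_max=7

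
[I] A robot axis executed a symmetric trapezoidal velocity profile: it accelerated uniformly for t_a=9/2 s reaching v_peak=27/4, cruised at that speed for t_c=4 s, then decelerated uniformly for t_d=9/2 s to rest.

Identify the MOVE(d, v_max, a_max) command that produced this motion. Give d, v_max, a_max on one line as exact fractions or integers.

d=459/8 v_max=27/4 a_max=3/2

a_max = (27/4)/(9/2) = 3/2
d_a = ½·27/4·9/2 = 243/16; d_c = 27/4·4 = 27
d = 2·243/16 + 27 = 459/8
t_c = 4 > 0 so v_max = 27/4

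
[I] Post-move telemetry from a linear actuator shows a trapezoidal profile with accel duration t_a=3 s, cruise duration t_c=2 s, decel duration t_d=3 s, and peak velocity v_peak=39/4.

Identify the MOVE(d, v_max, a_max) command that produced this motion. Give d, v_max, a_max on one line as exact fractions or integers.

a_max = (39/4)/3 = 13/4
d_a = ½·39/4·3 = 117/8; d_c = 39/4·2 = 39/2
d = 2·117/8 + 39/2 = 195/4
t_c = 2 > 0 → v_max = v_peak = 39/4

d=195/4 v_max=39/4 a_max=13/4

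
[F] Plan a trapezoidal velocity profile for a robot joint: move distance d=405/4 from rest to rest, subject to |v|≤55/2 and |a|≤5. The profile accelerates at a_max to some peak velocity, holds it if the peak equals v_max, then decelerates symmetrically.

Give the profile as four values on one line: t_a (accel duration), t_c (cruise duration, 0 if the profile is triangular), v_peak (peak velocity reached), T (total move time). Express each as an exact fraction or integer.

t_a=9/2 t_c=0 v_peak=45/2 T=9

v_max²/a_max = (55/2)²/5 = 605/4
405/4 < 605/4 → triangular
v_peak = √(405/4·5) = √(2025/4) = 45/2
t_a = (45/2)/5 = 9/2; t_c = 0
T = 2·9/2 = 9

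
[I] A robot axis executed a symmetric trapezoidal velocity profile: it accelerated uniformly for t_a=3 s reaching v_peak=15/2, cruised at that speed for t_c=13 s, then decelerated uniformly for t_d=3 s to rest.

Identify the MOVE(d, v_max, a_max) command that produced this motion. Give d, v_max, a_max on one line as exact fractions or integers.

a_max = (15/2)/3 = 5/2
d_a = ½·15/2·3 = 45/4; d_c = 15/2·13 = 195/2
d = 2·45/4 + 195/2 = 120
t_c = 13 > 0 ⇒ limit active, v_max = 15/2

d=120 v_max=15/2 a_max=5/2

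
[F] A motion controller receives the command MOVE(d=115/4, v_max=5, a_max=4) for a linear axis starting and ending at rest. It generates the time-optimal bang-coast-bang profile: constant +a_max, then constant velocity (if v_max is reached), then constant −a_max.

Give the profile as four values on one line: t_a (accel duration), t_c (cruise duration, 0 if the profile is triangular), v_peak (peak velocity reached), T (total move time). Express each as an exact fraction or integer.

t_a=5/4 t_c=9/2 v_peak=5 T=7

vₘ²/aₘ = 5²/4 = 25/4
115/4 ≥ 25/4 → trapezoidal
t_a = 5/4; v_peak = 5
d_cruise = 115/4 − 25/4 = 45/2; t_c = (45/2)/5 = 9/2
T = 2·5/4 + 9/2 = 7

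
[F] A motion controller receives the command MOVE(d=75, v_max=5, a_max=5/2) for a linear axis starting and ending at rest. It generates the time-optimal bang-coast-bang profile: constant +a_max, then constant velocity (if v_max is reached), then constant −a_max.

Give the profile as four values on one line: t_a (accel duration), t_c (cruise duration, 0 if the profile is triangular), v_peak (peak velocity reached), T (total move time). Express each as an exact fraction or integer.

t_a=2 t_c=13 v_peak=5 T=17

(v_max)²/a_max = 5²/(5/2) = 10
75 ≥ 10 → trapezoidal
t_a = 5/(5/2) = 2; v_peak = 5
d_cruise = 75 − 10 = 65; t_c = 65/5 = 13
T = 2·2 + 13 = 17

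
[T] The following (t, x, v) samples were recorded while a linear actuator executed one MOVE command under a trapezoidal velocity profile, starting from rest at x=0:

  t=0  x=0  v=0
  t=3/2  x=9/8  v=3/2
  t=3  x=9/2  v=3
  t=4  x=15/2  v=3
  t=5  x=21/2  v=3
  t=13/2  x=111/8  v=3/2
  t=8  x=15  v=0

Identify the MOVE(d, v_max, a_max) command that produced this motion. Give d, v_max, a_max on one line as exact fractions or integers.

final state: t=8, x=15, v=0 → d = 15
a_max = (3/2−0)/(3/2−0) = 1
max v = 3 over t∈[3,5] → v_max = 3
check: 3·(3+2) = 15 ✓

d=15 v_max=3 a_max=1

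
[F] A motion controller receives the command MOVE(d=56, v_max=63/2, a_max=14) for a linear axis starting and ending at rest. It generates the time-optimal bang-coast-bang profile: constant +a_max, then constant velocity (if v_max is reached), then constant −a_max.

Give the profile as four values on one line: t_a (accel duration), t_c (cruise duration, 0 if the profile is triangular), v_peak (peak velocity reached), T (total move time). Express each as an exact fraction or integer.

t_a=2 t_c=0 v_peak=28 T=4

v_max²/a_max = (63/2)²/14 = 567/8
56 < 567/8 ⇒ no cruise
v_peak = √(56·14) = √784 = 28
t_a = 28/14 = 2; t_c = 0
T = 2·2 = 4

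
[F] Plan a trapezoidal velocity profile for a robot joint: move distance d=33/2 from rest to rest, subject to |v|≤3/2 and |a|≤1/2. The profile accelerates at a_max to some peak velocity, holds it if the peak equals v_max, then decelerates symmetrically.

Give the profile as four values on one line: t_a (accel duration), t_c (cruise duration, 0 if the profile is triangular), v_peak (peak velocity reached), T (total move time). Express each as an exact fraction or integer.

(v_max)²/a_max = (3/2)²/(1/2) = 9/2
33/2 ≥ 9/2 → trapezoidal
t_a = (3/2)/(1/2) = 3; v_peak = 3/2
d_cruise = 33/2 − 9/2 = 12; t_c = 12/(3/2) = 8
T = 2·3 + 8 = 14

t_a=3 t_c=8 v_peak=3/2 T=14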